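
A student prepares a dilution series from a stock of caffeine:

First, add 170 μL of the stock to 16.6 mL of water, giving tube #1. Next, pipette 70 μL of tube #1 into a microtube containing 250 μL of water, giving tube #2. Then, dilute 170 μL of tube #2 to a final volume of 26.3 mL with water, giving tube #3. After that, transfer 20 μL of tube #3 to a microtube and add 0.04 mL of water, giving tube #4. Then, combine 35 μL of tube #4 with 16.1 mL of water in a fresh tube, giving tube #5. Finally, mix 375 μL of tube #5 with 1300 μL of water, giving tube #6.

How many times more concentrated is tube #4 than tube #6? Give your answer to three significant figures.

2.06 × 10^3

Step 1: 170 μL + 16.6 mL = 16770 μL total → factor 16770/170 = 98.647
Step 2: 70 μL + 250 μL = 320 μL total → factor 320/70 = 4.5714
Step 3: 170 μL brought to 26.3 mL → factor 26300/170 = 154.71
Step 4: 20 μL + 0.04 mL = 60 μL total → factor 60/20 = 3
Step 5: 35 μL + 16.1 mL = 16135 μL total → factor 16135/35 = 461
Step 6: 375 μL + 1300 μL = 1675 μL total → factor 1675/375 = 4.4667
Dilution factor to tube #4 = 2.093 × 10^5; to tube #6 = 4.3097 × 10^8
[tube #4]/[tube #6] = (factor to tube #6)/(factor to tube #4) = 4.3097 × 10^8/2.093 × 10^5 = 2.06 × 10^3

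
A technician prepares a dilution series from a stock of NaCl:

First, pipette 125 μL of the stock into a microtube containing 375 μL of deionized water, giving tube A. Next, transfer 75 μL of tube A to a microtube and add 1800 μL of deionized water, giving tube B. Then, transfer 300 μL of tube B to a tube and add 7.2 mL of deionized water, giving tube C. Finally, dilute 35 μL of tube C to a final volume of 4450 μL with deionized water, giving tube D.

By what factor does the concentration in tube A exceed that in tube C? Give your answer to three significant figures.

625

Step 1: 125 μL + 375 μL = 500 μL total → factor 500/125 = 4
Step 2: 75 μL + 1800 μL = 1875 μL total → factor 1875/75 = 25
Step 3: 300 μL + 7.2 mL = 7500 μL total → factor 7500/300 = 25
Dilution factor to tube A = 4; to tube C = 2500
[tube A]/[tube C] = (factor to tube C)/(factor to tube A) = 2500/4 = 625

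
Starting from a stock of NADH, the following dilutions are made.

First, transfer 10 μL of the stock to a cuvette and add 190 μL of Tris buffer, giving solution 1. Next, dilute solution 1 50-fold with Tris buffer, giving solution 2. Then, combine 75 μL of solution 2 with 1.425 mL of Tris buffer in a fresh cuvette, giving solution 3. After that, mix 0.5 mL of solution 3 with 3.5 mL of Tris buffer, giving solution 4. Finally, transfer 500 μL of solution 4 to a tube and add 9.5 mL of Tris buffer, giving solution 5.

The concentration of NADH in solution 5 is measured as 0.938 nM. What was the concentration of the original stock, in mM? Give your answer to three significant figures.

Step 1: 10 μL + 190 μL = 200 μL total → factor 200/10 = 20
Step 2: 50-fold → factor 50
Step 3: 75 μL + 1.425 mL = 1500 μL total → factor 1500/75 = 20
Step 4: 0.5 mL + 3.5 mL = 4 mL total → factor 4/0.5 = 8
Step 5: 500 μL + 9.5 mL = 10000 μL total → factor 10000/500 = 20
Overall dilution factor = 20 × 50 × 20 × 8 × 20 = 3.2 × 10^6
Stock = 0.938 nM × 3.2 × 10^6 = 3.002 × 10^6 nM = 3.00 mM

3.00 mM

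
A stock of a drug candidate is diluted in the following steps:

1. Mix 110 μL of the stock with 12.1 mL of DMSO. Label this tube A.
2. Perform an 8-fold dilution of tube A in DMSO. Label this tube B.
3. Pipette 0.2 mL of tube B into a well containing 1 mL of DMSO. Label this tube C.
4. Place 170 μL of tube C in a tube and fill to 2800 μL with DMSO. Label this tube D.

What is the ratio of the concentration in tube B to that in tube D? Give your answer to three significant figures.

Step 1: 110 μL + 12.1 mL = 12210 μL total → factor 12210/110 = 111
Step 2: 8-fold → factor 8
Step 3: 0.2 mL + 1 mL = 1.2 mL total → factor 1.2/0.2 = 6
Step 4: 170 μL brought to 2800 μL → factor 2800/170 = 16.471
Dilution factor to tube B = 888; to tube D = 87755
[tube B]/[tube D] = (factor to tube D)/(factor to tube B) = 87755/888 = 98.8

98.8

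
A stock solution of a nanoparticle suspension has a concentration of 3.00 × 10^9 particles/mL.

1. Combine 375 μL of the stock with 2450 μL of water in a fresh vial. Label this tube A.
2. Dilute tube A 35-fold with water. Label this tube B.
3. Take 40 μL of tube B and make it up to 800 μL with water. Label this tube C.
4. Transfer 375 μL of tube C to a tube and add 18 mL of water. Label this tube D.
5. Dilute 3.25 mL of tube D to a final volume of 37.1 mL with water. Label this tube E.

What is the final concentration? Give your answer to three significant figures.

1.02 × 10^3 particles/mL

Step 1: 375 μL + 2450 μL = 2825 μL total → factor 2825/375 = 7.5333
Step 2: 35-fold → factor 35
Step 3: 40 μL brought to 800 μL → factor 800/40 = 20
Step 4: 375 μL + 18 mL = 18375 μL total → factor 18375/375 = 49
Step 5: 3.25 mL brought to 37.1 mL → factor 37.1/3.25 = 11.415
Overall dilution factor = 7.5333 × 35 × 20 × 49 × 11.415 = 2.9497 × 10^6
Final = 3.00 × 10^9 particles/mL / 2.9497 × 10^6 = 1.02 × 10^3 particles/mL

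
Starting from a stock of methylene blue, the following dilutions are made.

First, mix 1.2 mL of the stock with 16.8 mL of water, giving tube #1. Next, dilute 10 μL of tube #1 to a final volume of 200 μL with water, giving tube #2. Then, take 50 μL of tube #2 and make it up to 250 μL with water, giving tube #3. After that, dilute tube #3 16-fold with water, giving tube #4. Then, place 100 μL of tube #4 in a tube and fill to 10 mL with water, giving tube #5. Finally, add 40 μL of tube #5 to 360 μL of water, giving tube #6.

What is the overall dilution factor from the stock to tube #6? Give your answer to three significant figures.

2.40 × 10^7

Step 1: 1.2 mL + 16.8 mL = 18 mL total → factor 18/1.2 = 15
Step 2: 10 μL brought to 200 μL → factor 200/10 = 20
Step 3: 50 μL brought to 250 μL → factor 250/50 = 5
Step 4: 16-fold → factor 16
Step 5: 100 μL brought to 10 mL → factor 10000/100 = 100
Step 6: 40 μL + 360 μL = 400 μL total → factor 400/40 = 10
Overall dilution factor = 15 × 20 × 5 × 16 × 100 × 10 = 2.4 × 10^7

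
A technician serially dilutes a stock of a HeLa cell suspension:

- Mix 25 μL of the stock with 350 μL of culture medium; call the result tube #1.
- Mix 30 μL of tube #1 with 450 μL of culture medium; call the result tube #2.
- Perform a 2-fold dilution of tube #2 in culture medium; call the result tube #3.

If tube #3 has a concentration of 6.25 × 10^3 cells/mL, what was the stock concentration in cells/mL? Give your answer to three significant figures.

Step 1: 25 μL + 350 μL = 375 μL total → factor 375/25 = 15
Step 2: 30 μL + 450 μL = 480 μL total → factor 480/30 = 16
Step 3: 2-fold → factor 2
Overall dilution factor = 15 × 16 × 2 = 480
Stock = 6.25 × 10^3 cells/mL × 480 = 3.00 × 10^6 cells/mL

3.00 × 10^6 cells/mL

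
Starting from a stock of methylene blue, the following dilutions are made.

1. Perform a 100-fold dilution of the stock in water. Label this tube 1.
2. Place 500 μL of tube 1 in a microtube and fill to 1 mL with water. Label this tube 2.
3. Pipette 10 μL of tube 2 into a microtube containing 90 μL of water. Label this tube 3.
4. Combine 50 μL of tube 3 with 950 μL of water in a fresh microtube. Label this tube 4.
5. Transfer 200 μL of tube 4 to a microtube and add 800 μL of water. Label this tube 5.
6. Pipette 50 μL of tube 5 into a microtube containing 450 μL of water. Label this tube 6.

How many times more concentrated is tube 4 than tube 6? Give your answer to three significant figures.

Step 1: 100-fold → factor 100
Step 2: 500 μL brought to 1 mL → factor 1000/500 = 2
Step 3: 10 μL + 90 μL = 100 μL total → factor 100/10 = 10
Step 4: 50 μL + 950 μL = 1000 μL total → factor 1000/50 = 20
Step 5: 200 μL + 800 μL = 1000 μL total → factor 1000/200 = 5
Step 6: 50 μL + 450 μL = 500 μL total → factor 500/50 = 10
Dilution factor to tube 4 = 40000; to tube 6 = 2 × 10^6
[tube 4]/[tube 6] = (factor to tube 6)/(factor to tube 4) = 2 × 10^6/40000 = 50.0

50.0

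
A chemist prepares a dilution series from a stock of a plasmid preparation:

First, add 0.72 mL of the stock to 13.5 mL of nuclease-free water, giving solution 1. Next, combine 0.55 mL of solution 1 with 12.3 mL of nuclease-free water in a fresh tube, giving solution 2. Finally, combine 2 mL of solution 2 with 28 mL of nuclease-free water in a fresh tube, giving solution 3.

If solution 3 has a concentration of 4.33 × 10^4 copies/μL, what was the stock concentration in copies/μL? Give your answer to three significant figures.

Step 1: 0.72 mL + 13.5 mL = 14.22 mL total → factor 14.22/0.72 = 19.75
Step 2: 0.55 mL + 12.3 mL = 12.85 mL total → factor 12.85/0.55 = 23.364
Step 3: 2 mL + 28 mL = 30 mL total → factor 30/2 = 15
Overall dilution factor = 19.75 × 23.364 × 15 = 6921.5
Stock = 4.33 × 10^4 copies/μL × 6921.5 = 3.00 × 10^8 copies/μL

3.00 × 10^8 copies/μL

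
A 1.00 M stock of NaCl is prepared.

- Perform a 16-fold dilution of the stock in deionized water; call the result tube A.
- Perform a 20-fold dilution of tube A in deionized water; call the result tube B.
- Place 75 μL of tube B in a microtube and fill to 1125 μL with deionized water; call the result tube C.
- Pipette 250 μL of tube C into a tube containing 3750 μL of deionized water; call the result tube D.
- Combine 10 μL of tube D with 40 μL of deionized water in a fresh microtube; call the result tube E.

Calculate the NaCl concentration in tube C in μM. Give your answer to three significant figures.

208 μM

Step 1: 16-fold → factor 16
Step 2: 20-fold → factor 20
Step 3: 75 μL brought to 1125 μL → factor 1125/75 = 15
Dilution factor through tube C = 16 × 20 × 15 = 4800
[tube C] = 1.00 M / 4800 = 0.0002083 M = 208 μM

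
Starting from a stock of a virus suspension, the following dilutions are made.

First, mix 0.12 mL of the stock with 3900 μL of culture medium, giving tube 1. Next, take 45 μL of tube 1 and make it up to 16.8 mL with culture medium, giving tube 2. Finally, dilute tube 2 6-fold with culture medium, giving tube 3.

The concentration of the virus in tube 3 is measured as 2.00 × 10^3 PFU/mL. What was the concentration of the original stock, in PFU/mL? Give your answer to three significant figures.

1.50 × 10^8 PFU/mL

Step 1: 0.12 mL + 3900 μL = 4.02 mL total → factor 4.02/0.12 = 33.5
Step 2: 45 μL brought to 16.8 mL → factor 16800/45 = 373.33
Step 3: 6-fold → factor 6
Overall dilution factor = 33.5 × 373.33 × 6 = 75040
Stock = 2.00 × 10^3 PFU/mL × 75040 = 1.50 × 10^8 PFU/mL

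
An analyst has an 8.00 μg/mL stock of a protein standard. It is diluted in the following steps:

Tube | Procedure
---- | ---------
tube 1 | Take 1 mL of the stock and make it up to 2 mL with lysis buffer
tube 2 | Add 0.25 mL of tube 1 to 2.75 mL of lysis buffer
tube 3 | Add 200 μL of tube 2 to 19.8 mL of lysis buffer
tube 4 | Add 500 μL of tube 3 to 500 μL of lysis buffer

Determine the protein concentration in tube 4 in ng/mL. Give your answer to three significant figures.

Step 1: 1 mL brought to 2 mL → factor 2/1 = 2
Step 2: 0.25 mL + 2.75 mL = 3 mL total → factor 3/0.25 = 12
Step 3: 200 μL + 19.8 mL = 20000 μL total → factor 20000/200 = 100
Step 4: 500 μL + 500 μL = 1000 μL total → factor 1000/500 = 2
Overall dilution factor = 2 × 12 × 100 × 2 = 4800
Final = 8.00 μg/mL / 4800 = 0.001667 μg/mL = 1.67 ng/mL

1.67 ng/mL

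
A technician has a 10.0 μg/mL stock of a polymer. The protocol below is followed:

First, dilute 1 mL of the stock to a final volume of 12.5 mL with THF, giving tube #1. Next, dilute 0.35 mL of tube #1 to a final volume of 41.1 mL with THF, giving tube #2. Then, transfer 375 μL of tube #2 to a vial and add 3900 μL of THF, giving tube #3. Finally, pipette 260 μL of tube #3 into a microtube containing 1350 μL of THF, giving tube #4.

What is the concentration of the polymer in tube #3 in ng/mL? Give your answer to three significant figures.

0.598 ng/mL

Step 1: 1 mL brought to 12.5 mL → factor 12.5/1 = 12.5
Step 2: 0.35 mL brought to 41.1 mL → factor 41.1/0.35 = 117.43
Step 3: 375 μL + 3900 μL = 4275 μL total → factor 4275/375 = 11.4
Dilution factor through tube #3 = 12.5 × 117.43 × 11.4 = 16734
[tube #3] = 10.0 μg/mL / 16734 = 0.0005976 μg/mL = 0.598 ng/mL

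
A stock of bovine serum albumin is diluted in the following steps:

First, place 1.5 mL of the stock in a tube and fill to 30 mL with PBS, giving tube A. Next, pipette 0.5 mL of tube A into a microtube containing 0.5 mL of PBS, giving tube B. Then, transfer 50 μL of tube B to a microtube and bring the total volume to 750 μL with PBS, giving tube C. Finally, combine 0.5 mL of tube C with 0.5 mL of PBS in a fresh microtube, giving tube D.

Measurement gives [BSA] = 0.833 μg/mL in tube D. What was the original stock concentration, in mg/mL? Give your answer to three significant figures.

Step 1: 1.5 mL brought to 30 mL → factor 30/1.5 = 20
Step 2: 0.5 mL + 0.5 mL = 1 mL total → factor 1/0.5 = 2
Step 3: 50 μL brought to 750 μL → factor 750/50 = 15
Step 4: 0.5 mL + 0.5 mL = 1 mL total → factor 1/0.5 = 2
Overall dilution factor = 20 × 2 × 15 × 2 = 1200
Stock = 0.833 μg/mL × 1200 = 999.6 μg/mL = 1.00 mg/mL

1.00 mg/mL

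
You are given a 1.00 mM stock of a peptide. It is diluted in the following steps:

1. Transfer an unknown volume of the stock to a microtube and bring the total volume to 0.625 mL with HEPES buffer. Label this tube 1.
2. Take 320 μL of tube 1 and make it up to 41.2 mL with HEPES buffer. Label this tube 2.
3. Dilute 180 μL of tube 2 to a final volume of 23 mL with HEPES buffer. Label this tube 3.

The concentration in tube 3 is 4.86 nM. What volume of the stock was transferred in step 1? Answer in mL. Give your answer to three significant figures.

Step 1: v brought to 0.625 mL → factor = 0.625 mL/v
Step 2: 320 μL brought to 41.2 mL → factor 41200/320 = 128.75
Step 3: 180 μL brought to 23 mL → factor 23000/180 = 127.78
Product of known-step factors = 16451
Overall factor = 1.00 mM / (4.86 nM) = 2.0576 × 10^5
Step-1 factor = 2.0576 × 10^5 / 16451 = 12.507
v = 0.625 mL / 12.507 = 0.0500 mL

0.0500 mL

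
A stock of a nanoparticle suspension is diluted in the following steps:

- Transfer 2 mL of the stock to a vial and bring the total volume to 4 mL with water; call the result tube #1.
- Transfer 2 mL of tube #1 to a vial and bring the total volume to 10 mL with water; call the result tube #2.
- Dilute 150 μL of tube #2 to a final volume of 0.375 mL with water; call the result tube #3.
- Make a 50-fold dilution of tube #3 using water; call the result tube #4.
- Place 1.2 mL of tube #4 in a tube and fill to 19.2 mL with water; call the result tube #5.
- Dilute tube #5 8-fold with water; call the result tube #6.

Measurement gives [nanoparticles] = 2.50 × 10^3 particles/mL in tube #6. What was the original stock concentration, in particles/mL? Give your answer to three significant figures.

Step 1: 2 mL brought to 4 mL → factor 4/2 = 2
Step 2: 2 mL brought to 10 mL → factor 10/2 = 5
Step 3: 150 μL brought to 0.375 mL → factor 375/150 = 2.5
Step 4: 50-fold → factor 50
Step 5: 1.2 mL brought to 19.2 mL → factor 19.2/1.2 = 16
Step 6: 8-fold → factor 8
Overall dilution factor = 2 × 5 × 2.5 × 50 × 16 × 8 = 1.6 × 10^5
Stock = 2.50 × 10^3 particles/mL × 1.6 × 10^5 = 4.00 × 10^8 particles/mL

4.00 × 10^8 particles/mL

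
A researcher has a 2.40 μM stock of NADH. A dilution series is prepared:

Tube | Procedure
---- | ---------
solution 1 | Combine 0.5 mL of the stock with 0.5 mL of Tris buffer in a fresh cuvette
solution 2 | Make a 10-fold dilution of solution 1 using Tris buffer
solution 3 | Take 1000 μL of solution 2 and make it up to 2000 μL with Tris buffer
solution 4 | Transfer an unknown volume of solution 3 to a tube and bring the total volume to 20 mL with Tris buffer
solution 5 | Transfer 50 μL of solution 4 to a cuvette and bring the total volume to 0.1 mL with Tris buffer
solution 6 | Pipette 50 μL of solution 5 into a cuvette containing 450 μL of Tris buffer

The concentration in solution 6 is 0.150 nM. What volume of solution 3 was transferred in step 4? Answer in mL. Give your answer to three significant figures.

1.00 mL

Step 1: 0.5 mL + 0.5 mL = 1 mL total → factor 1/0.5 = 2
Step 2: 10-fold → factor 10
Step 3: 1000 μL brought to 2000 μL → factor 2000/1000 = 2
Step 4: v brought to 20 mL → factor = 20 mL/v
Step 5: 50 μL brought to 0.1 mL → factor 100/50 = 2
Step 6: 50 μL + 450 μL = 500 μL total → factor 500/50 = 10
Product of known-step factors = 800
Overall factor = 2.40 μM / (0.150 nM) = 16000
Step-4 factor = 16000 / 800 = 20
v = 20 mL / 20 = 1.00 mL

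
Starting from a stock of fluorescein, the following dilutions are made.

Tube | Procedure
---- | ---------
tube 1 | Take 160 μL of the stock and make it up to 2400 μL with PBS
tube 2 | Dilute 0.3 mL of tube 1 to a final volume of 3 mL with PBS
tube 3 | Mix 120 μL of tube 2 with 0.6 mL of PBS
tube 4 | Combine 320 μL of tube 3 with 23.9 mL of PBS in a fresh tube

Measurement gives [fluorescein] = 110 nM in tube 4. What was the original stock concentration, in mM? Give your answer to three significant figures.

Step 1: 160 μL brought to 2400 μL → factor 2400/160 = 15
Step 2: 0.3 mL brought to 3 mL → factor 3/0.3 = 10
Step 3: 120 μL + 0.6 mL = 720 μL total → factor 720/120 = 6
Step 4: 320 μL + 23.9 mL = 24220 μL total → factor 24220/320 = 75.688
Overall dilution factor = 15 × 10 × 6 × 75.688 = 68119
Stock = 110 nM × 68119 = 7.493 × 10^6 nM = 7.49 mM

7.49 mM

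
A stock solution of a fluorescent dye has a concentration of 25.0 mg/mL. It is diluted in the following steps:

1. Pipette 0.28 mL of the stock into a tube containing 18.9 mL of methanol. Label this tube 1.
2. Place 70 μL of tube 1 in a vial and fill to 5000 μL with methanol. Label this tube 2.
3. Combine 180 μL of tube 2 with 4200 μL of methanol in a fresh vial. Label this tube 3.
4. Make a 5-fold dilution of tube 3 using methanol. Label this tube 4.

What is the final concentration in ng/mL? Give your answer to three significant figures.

42.0 ng/mL

Step 1: 0.28 mL + 18.9 mL = 19.18 mL total → factor 19.18/0.28 = 68.5
Step 2: 70 μL brought to 5000 μL → factor 5000/70 = 71.429
Step 3: 180 μL + 4200 μL = 4380 μL total → factor 4380/180 = 24.333
Step 4: 5-fold → factor 5
Overall dilution factor = 68.5 × 71.429 × 24.333 × 5 = 5.953 × 10^5
Final = 25.0 mg/mL / 5.953 × 10^5 = 4.200 × 10^-5 mg/mL = 42.0 ng/mL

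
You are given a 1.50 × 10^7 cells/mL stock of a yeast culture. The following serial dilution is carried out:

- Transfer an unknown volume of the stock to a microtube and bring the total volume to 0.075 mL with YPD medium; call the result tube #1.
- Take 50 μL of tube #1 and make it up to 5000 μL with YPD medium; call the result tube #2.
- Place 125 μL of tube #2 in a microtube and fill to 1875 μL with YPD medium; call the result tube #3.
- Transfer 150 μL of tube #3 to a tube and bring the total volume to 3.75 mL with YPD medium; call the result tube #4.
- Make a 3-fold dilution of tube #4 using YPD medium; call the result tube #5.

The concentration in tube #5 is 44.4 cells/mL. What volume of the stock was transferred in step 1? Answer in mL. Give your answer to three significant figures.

0.0250 mL

Step 1: v brought to 0.075 mL → factor = 0.075 mL/v
Step 2: 50 μL brought to 5000 μL → factor 5000/50 = 100
Step 3: 125 μL brought to 1875 μL → factor 1875/125 = 15
Step 4: 150 μL brought to 3.75 mL → factor 3750/150 = 25
Step 5: 3-fold → factor 3
Product of known-step factors = 1.125 × 10^5
Overall factor = 1.50 × 10^7 cells/mL / (44.4 cells/mL) = 3.3784 × 10^5
Step-1 factor = 3.3784 × 10^5 / 1.125 × 10^5 = 3.003
v = 0.075 mL / 3.003 = 0.0250 mL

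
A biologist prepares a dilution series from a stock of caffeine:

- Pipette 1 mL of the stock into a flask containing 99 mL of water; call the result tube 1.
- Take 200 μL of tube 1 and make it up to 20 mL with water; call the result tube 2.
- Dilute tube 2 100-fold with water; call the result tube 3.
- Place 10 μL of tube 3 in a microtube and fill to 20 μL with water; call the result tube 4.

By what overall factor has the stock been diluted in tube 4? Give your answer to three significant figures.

2.00 × 10^6

Step 1: 1 mL + 99 mL = 100 mL total → factor 100/1 = 100
Step 2: 200 μL brought to 20 mL → factor 20000/200 = 100
Step 3: 100-fold → factor 100
Step 4: 10 μL brought to 20 μL → factor 20/10 = 2
Overall dilution factor = 100 × 100 × 100 × 2 = 2 × 10^6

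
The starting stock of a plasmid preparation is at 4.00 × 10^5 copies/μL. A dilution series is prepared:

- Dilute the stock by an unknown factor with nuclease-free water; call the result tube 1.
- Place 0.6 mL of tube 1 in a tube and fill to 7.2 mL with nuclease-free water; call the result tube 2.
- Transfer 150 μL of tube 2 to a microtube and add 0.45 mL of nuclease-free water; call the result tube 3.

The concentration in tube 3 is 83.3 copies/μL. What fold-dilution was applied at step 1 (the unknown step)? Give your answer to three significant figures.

100-fold

Step 1: unknown factor x
Step 2: 0.6 mL brought to 7.2 mL → factor 7.2/0.6 = 12
Step 3: 150 μL + 0.45 mL = 600 μL total → factor 600/150 = 4
Product of known-step factors = 48
Overall factor = 4.00 × 10^5 copies/μL / (83.3 copies/μL) = 4801.9
x = 4801.9 / 48 = 100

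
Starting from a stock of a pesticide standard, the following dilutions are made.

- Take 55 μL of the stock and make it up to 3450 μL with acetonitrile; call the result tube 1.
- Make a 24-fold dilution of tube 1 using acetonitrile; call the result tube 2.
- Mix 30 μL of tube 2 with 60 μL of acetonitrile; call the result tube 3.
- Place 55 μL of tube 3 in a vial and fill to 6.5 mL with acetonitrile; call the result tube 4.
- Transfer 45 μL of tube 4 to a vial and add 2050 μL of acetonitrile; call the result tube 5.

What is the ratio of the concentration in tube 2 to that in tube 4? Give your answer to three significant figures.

355

Step 1: 55 μL brought to 3450 μL → factor 3450/55 = 62.727
Step 2: 24-fold → factor 24
Step 3: 30 μL + 60 μL = 90 μL total → factor 90/30 = 3
Step 4: 55 μL brought to 6.5 mL → factor 6500/55 = 118.18
Dilution factor to tube 2 = 1505.5; to tube 4 = 5.3375 × 10^5
[tube 2]/[tube 4] = (factor to tube 4)/(factor to tube 2) = 5.3375 × 10^5/1505.5 = 355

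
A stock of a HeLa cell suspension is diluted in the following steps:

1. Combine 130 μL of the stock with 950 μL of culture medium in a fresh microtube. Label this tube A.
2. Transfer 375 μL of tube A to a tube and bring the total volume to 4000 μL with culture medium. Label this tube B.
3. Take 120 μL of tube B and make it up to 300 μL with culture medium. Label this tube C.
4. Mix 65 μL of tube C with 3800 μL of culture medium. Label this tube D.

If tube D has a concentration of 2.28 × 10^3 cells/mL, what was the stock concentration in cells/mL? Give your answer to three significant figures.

Step 1: 130 μL + 950 μL = 1080 μL total → factor 1080/130 = 8.3077
Step 2: 375 μL brought to 4000 μL → factor 4000/375 = 10.667
Step 3: 120 μL brought to 300 μL → factor 300/120 = 2.5
Step 4: 65 μL + 3800 μL = 3865 μL total → factor 3865/65 = 59.462
Overall dilution factor = 8.3077 × 10.667 × 2.5 × 59.462 = 13173
Stock = 2.28 × 10^3 cells/mL × 13173 = 3.00 × 10^7 cells/mL

3.00 × 10^7 cells/mL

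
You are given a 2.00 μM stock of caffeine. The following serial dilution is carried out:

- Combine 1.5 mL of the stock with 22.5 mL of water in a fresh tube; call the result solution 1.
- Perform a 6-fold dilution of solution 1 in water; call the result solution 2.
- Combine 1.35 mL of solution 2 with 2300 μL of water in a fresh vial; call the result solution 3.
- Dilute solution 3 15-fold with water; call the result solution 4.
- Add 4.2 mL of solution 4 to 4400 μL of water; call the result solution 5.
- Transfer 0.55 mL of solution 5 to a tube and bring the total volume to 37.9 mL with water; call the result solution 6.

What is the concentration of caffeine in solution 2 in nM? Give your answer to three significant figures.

20.8 nM

Step 1: 1.5 mL + 22.5 mL = 24 mL total → factor 24/1.5 = 16
Step 2: 6-fold → factor 6
Dilution factor through solution 2 = 16 × 6 = 96
[solution 2] = 2.00 μM / 96 = 0.02083 μM = 20.8 nM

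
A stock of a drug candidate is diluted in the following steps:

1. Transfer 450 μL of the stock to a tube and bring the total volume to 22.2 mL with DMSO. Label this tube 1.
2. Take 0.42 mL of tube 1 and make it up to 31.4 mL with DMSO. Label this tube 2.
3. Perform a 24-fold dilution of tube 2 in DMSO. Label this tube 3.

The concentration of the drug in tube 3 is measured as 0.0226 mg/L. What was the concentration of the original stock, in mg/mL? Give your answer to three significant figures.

Step 1: 450 μL brought to 22.2 mL → factor 22200/450 = 49.333
Step 2: 0.42 mL brought to 31.4 mL → factor 31.4/0.42 = 74.762
Step 3: 24-fold → factor 24
Overall dilution factor = 49.333 × 74.762 × 24 = 88518
Stock = 0.0226 mg/L × 88518 = 2001 mg/L = 2.00 mg/mL

2.00 mg/mL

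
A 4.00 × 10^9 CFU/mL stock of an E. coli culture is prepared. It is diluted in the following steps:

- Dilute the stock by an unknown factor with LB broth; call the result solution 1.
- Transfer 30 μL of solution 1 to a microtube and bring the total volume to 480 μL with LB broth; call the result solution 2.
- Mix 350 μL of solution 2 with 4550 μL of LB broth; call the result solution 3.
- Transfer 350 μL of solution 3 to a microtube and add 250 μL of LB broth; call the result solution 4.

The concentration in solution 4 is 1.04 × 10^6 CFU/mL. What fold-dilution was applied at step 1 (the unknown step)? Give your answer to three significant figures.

10.0-fold

Step 1: unknown factor x
Step 2: 30 μL brought to 480 μL → factor 480/30 = 16
Step 3: 350 μL + 4550 μL = 4900 μL total → factor 4900/350 = 14
Step 4: 350 μL + 250 μL = 600 μL total → factor 600/350 = 1.7143
Product of known-step factors = 384
Overall factor = 4.00 × 10^9 CFU/mL / (1.04 × 10^6 CFU/mL) = 3846.2
x = 3846.2 / 384 = 10.0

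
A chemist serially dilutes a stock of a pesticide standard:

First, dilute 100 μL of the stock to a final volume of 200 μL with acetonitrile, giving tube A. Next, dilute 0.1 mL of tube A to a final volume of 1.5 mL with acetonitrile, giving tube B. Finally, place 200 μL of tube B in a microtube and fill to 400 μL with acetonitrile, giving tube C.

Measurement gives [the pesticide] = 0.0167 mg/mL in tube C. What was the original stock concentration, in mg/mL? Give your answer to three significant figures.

1.00 mg/mL

Step 1: 100 μL brought to 200 μL → factor 200/100 = 2
Step 2: 0.1 mL brought to 1.5 mL → factor 1.5/0.1 = 15
Step 3: 200 μL brought to 400 μL → factor 400/200 = 2
Overall dilution factor = 2 × 15 × 2 = 60
Stock = 0.0167 mg/mL × 60 = 1.00 mg/mL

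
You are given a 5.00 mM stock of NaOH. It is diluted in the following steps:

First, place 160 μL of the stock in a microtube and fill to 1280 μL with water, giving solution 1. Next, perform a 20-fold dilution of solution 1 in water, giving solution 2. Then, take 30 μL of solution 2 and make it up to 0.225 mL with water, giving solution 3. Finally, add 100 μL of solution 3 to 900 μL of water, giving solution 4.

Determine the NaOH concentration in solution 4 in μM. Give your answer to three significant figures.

0.417 μM

Step 1: 160 μL brought to 1280 μL → factor 1280/160 = 8
Step 2: 20-fold → factor 20
Step 3: 30 μL brought to 0.225 mL → factor 225/30 = 7.5
Step 4: 100 μL + 900 μL = 1000 μL total → factor 1000/100 = 10
Overall dilution factor = 8 × 20 × 7.5 × 10 = 12000
Final = 5.00 mM / 12000 = 0.0004167 mM = 0.417 μM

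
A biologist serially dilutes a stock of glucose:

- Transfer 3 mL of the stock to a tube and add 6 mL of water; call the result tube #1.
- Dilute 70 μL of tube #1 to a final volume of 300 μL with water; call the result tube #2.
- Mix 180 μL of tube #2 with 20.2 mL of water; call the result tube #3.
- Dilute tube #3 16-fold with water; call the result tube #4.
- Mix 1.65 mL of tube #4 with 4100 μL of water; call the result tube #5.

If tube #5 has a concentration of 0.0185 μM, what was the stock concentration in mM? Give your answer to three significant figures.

Step 1: 3 mL + 6 mL = 9 mL total → factor 9/3 = 3
Step 2: 70 μL brought to 300 μL → factor 300/70 = 4.2857
Step 3: 180 μL + 20.2 mL = 20380 μL total → factor 20380/180 = 113.22
Step 4: 16-fold → factor 16
Step 5: 1.65 mL + 4100 μL = 5.75 mL total → factor 5.75/1.65 = 3.4848
Overall dilution factor = 3 × 4.2857 × 113.22 × 16 × 3.4848 = 81167
Stock = 0.0185 μM × 81167 = 1502 μM = 1.50 mM

1.50 mM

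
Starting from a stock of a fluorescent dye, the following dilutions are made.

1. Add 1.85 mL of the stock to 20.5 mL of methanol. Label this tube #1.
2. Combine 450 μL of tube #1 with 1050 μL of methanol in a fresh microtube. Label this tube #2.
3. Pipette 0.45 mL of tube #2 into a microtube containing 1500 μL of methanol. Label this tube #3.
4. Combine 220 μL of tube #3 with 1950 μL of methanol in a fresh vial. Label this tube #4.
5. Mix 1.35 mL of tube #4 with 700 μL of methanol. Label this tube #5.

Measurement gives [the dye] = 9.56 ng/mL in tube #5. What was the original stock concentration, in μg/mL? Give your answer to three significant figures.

25.0 μg/mL

Step 1: 1.85 mL + 20.5 mL = 22.35 mL total → factor 22.35/1.85 = 12.081
Step 2: 450 μL + 1050 μL = 1500 μL total → factor 1500/450 = 3.3333
Step 3: 0.45 mL + 1500 μL = 1.95 mL total → factor 1.95/0.45 = 4.3333
Step 4: 220 μL + 1950 μL = 2170 μL total → factor 2170/220 = 9.8636
Step 5: 1.35 mL + 700 μL = 2.05 mL total → factor 2.05/1.35 = 1.5185
Overall dilution factor = 12.081 × 3.3333 × 4.3333 × 9.8636 × 1.5185 = 2613.7
Stock = 9.56 ng/mL × 2613.7 = 2.499 × 10^4 ng/mL = 25.0 μg/mL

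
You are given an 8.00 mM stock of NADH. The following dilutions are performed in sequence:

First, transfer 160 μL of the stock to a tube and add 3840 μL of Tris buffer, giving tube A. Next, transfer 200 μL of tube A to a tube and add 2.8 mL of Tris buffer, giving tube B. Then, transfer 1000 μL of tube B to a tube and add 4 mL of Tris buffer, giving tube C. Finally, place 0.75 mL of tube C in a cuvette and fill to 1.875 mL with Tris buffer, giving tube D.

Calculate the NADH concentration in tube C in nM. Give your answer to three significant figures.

4.27 × 10^3 nM

Step 1: 160 μL + 3840 μL = 4000 μL total → factor 4000/160 = 25
Step 2: 200 μL + 2.8 mL = 3000 μL total → factor 3000/200 = 15
Step 3: 1000 μL + 4 mL = 5000 μL total → factor 5000/1000 = 5
Dilution factor through tube C = 25 × 15 × 5 = 1875
[tube C] = 8.00 mM / 1875 = 0.004267 mM = 4.27 × 10^3 nM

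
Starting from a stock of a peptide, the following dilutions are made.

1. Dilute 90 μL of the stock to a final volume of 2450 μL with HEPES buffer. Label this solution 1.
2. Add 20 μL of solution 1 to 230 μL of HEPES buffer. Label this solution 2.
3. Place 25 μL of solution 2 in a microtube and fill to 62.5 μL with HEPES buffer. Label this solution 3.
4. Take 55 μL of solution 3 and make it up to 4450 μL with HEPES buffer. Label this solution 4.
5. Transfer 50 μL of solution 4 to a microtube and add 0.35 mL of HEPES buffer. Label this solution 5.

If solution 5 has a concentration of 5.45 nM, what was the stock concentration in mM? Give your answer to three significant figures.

Step 1: 90 μL brought to 2450 μL → factor 2450/90 = 27.222
Step 2: 20 μL + 230 μL = 250 μL total → factor 250/20 = 12.5
Step 3: 25 μL brought to 62.5 μL → factor 62.5/25 = 2.5
Step 4: 55 μL brought to 4450 μL → factor 4450/55 = 80.909
Step 5: 50 μL + 0.35 mL = 400 μL total → factor 400/50 = 8
Overall dilution factor = 27.222 × 12.5 × 2.5 × 80.909 × 8 = 5.5063 × 10^5
Stock = 5.45 nM × 5.5063 × 10^5 = 3.001 × 10^6 nM = 3.00 mM

3.00 mM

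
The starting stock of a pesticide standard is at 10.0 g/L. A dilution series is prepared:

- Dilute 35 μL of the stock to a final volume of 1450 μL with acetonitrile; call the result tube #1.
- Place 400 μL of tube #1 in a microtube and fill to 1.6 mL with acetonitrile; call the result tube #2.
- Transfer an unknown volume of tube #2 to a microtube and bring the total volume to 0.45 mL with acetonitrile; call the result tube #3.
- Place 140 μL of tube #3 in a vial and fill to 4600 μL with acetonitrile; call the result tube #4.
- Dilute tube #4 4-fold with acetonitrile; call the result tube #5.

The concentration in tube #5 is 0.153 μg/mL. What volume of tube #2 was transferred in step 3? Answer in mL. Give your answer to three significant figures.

Step 1: 35 μL brought to 1450 μL → factor 1450/35 = 41.429
Step 2: 400 μL brought to 1.6 mL → factor 1600/400 = 4
Step 3: v brought to 0.45 mL → factor = 0.45 mL/v
Step 4: 140 μL brought to 4600 μL → factor 4600/140 = 32.857
Step 5: 4-fold → factor 4
Product of known-step factors = 21780
Overall factor = 10.0 g/L / (0.153 μg/mL) = 65359
Step-3 factor = 65359 / 21780 = 3.001
v = 0.45 mL / 3.001 = 0.150 mL

0.150 mL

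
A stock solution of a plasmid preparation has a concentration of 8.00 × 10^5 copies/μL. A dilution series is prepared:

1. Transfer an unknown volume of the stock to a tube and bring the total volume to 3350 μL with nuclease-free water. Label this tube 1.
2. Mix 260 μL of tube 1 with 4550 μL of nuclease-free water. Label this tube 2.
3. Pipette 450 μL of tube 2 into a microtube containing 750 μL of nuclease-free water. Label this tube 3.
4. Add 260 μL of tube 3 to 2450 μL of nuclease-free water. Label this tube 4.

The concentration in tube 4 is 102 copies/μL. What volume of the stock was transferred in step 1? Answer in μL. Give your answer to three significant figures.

220 μL

Step 1: v brought to 3350 μL → factor = 3350 μL/v
Step 2: 260 μL + 4550 μL = 4810 μL total → factor 4810/260 = 18.5
Step 3: 450 μL + 750 μL = 1200 μL total → factor 1200/450 = 2.6667
Step 4: 260 μL + 2450 μL = 2710 μL total → factor 2710/260 = 10.423
Product of known-step factors = 514.21
Overall factor = 8.00 × 10^5 copies/μL / (102 copies/μL) = 7843.1
Step-1 factor = 7843.1 / 514.21 = 15.253
v = 3350 μL / 15.253 = 220 μL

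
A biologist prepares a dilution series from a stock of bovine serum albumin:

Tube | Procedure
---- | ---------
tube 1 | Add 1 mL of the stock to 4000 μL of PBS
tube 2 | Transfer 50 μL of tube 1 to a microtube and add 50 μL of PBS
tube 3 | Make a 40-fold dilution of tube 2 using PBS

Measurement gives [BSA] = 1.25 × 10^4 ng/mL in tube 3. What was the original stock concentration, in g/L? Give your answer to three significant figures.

5.00 g/L

Step 1: 1 mL + 4000 μL = 5 mL total → factor 5/1 = 5
Step 2: 50 μL + 50 μL = 100 μL total → factor 100/50 = 2
Step 3: 40-fold → factor 40
Overall dilution factor = 5 × 2 × 40 = 400
Stock = 1.25 × 10^4 ng/mL × 400 = 5.000 × 10^6 ng/mL = 5.00 g/L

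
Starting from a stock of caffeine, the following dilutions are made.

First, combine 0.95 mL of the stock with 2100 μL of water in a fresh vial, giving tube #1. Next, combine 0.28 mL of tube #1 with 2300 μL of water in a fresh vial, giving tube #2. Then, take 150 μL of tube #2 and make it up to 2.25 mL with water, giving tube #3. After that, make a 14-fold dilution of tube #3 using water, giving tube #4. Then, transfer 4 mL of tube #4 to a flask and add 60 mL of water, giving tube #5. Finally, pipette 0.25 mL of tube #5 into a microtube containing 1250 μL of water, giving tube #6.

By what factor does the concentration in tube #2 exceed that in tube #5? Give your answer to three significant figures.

Step 1: 0.95 mL + 2100 μL = 3.05 mL total → factor 3.05/0.95 = 3.2105
Step 2: 0.28 mL + 2300 μL = 2.58 mL total → factor 2.58/0.28 = 9.2143
Step 3: 150 μL brought to 2.25 mL → factor 2250/150 = 15
Step 4: 14-fold → factor 14
Step 5: 4 mL + 60 mL = 64 mL total → factor 64/4 = 16
Dilution factor to tube #2 = 29.583; to tube #5 = 99398
[tube #2]/[tube #5] = (factor to tube #5)/(factor to tube #2) = 99398/29.583 = 3.36 × 10^3

3.36 × 10^3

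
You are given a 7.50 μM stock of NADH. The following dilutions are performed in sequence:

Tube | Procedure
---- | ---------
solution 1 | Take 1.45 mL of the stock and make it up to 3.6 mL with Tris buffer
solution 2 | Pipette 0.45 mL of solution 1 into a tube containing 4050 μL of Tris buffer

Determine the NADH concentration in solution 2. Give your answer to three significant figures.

Step 1: 1.45 mL brought to 3.6 mL → factor 3.6/1.45 = 2.4828
Step 2: 0.45 mL + 4050 μL = 4.5 mL total → factor 4.5/0.45 = 10
Overall dilution factor = 2.4828 × 10 = 24.828
Final = 7.50 μM / 24.828 = 0.302 μM

0.302 μM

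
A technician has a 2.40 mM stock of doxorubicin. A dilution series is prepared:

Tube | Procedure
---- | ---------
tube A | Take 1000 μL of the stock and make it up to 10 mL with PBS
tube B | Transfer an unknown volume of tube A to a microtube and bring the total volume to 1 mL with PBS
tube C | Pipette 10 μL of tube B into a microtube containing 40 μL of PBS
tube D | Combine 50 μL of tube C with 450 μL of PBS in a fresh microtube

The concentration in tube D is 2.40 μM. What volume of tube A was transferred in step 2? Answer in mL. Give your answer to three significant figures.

0.500 mL

Step 1: 1000 μL brought to 10 mL → factor 10000/1000 = 10
Step 2: v brought to 1 mL → factor = 1 mL/v
Step 3: 10 μL + 40 μL = 50 μL total → factor 50/10 = 5
Step 4: 50 μL + 450 μL = 500 μL total → factor 500/50 = 10
Product of known-step factors = 500
Overall factor = 2.40 mM / (2.40 μM) = 1000
Step-2 factor = 1000 / 500 = 2
v = 1 mL / 2 = 0.500 mL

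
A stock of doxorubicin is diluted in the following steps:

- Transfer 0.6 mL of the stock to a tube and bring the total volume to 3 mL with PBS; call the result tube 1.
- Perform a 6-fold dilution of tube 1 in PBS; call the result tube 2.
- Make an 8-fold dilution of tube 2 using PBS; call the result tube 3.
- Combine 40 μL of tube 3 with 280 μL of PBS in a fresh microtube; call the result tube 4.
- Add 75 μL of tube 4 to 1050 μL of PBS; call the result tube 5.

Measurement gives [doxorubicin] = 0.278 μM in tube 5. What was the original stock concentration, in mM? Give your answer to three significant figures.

Step 1: 0.6 mL brought to 3 mL → factor 3/0.6 = 5
Step 2: 6-fold → factor 6
Step 3: 8-fold → factor 8
Step 4: 40 μL + 280 μL = 320 μL total → factor 320/40 = 8
Step 5: 75 μL + 1050 μL = 1125 μL total → factor 1125/75 = 15
Overall dilution factor = 5 × 6 × 8 × 8 × 15 = 28800
Stock = 0.278 μM × 28800 = 8006 μM = 8.01 mM

8.01 mM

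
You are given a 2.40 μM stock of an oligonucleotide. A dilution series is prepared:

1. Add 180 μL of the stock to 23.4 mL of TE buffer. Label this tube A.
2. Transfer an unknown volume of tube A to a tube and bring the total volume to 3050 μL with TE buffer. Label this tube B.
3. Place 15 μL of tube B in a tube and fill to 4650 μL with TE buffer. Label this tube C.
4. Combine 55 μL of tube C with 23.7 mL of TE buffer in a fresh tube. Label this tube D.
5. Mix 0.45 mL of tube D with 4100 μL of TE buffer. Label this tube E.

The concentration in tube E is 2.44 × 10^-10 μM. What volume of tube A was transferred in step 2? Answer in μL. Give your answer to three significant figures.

Step 1: 180 μL + 23.4 mL = 23580 μL total → factor 23580/180 = 131
Step 2: v brought to 3050 μL → factor = 3050 μL/v
Step 3: 15 μL brought to 4650 μL → factor 4650/15 = 310
Step 4: 55 μL + 23.7 mL = 23755 μL total → factor 23755/55 = 431.91
Step 5: 0.45 mL + 4100 μL = 4.55 mL total → factor 4.55/0.45 = 10.111
Product of known-step factors = 1.7735 × 10^8
Overall factor = 2.40 μM / (2.44 × 10^-10 μM) = 9.8361 × 10^9
Step-2 factor = 9.8361 × 10^9 / 1.7735 × 10^8 = 55.462
v = 3050 μL / 55.462 = 55.0 μL

55.0 μL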